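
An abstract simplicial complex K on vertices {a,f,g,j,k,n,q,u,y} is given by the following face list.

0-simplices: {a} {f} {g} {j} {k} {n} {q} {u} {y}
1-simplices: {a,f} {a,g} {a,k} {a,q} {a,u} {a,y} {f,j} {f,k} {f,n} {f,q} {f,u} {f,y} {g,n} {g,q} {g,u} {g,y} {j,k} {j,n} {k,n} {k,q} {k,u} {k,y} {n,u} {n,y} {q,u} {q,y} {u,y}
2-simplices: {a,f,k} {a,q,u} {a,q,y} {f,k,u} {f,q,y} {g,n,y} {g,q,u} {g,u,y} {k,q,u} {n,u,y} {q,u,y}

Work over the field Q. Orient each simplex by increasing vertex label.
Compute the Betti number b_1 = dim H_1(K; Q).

b_1=8

n_0=9 n_1=27 n_2=11  [Q]
∂1: piv[af,ag,ak,aq,au,ay,fj,fn] rk=8  ker:fk,fq,fu,fy,gn,gq,gu,gy,jk,jn,kn,kq,ku,ky,nu,ny,qu,qy,uy
∂2: piv[afk,aqu,aqy,fku,fqy,gny,gqu,guy,kqu,nuy,quy] rk=11
b_1=(27−8)−11=8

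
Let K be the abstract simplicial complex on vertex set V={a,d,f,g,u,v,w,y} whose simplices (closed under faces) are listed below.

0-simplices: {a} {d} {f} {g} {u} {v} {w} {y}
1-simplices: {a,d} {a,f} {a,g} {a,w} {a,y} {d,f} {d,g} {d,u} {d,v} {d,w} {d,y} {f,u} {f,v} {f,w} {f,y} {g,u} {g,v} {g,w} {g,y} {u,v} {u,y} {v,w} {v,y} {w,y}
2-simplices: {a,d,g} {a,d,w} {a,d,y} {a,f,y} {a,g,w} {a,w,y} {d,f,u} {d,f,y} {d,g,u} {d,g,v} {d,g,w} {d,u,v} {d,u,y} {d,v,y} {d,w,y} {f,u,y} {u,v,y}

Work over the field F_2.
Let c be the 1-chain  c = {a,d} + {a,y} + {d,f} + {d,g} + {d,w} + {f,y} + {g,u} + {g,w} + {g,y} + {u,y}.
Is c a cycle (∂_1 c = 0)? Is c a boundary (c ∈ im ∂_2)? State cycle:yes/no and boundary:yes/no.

cycle:yes boundary:no

n_0=8 n_1=24 n_2=17  [Z2]
∂1: piv[ad,af,ag,aw,ay,du,dv] rk=7  ker:df,dg,dw,dy,fu,fv,fw,fy,gu,gv,gw,gy,uv,uy,vw,vy,wy
∂2: piv[adg,adw,ady,afy,agw,awy,dfu,dfy,dgu,dgv,duv,duy,dvy] rk=13  ker:dgw,dwy,fuy,uvy
∂1c = 0
c vs im∂2: residual ≠ 0 ⇒ not boundary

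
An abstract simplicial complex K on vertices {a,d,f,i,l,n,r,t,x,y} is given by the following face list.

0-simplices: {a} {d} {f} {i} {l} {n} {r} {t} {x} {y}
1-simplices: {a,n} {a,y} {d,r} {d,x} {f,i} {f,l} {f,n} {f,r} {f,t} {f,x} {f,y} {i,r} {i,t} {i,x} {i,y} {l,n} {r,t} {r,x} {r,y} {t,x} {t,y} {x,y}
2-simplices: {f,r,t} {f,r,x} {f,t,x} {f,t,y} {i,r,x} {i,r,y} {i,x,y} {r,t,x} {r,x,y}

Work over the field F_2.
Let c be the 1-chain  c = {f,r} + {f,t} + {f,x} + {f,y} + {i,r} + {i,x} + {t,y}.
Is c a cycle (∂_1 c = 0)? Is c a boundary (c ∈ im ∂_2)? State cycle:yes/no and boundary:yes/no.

n_0=10 n_1=22 n_2=9  [Z2]
∂1: piv[an,ay,dr,dx,fi,fl,fn,fr,ft] rk=9  ker:fx,fy,ir,it,ix,iy,ln,rt,rx,ry,tx,ty,xy
∂2: piv[frt,frx,ftx,fty,irx,iry,ixy] rk=7  ker:rtx,rxy
∂1c = 0
c vs im∂2: reduces to 0 ⇒ boundary

cycle:yes boundary:yes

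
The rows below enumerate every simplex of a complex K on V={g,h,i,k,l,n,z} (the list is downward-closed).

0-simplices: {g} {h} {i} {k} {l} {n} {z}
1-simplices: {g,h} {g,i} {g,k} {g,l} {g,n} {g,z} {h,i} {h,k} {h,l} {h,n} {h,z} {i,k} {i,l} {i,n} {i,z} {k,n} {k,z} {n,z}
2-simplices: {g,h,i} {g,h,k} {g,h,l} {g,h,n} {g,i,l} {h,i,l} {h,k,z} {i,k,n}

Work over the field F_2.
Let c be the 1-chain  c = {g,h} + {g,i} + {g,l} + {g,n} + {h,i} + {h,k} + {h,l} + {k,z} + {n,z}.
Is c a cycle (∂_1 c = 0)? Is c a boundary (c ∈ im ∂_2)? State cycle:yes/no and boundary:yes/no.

cycle:yes boundary:no

n_0=7 n_1=18 n_2=8  [Z2]
∂1: piv[gh,gi,gk,gl,gn,gz] rk=6  ker:hi,hk,hl,hn,hz,ik,il,in,iz,kn,kz,nz
∂2: piv[ghi,ghk,ghl,ghn,gil,hkz,ikn] rk=7  ker:hil
∂1c = 0
c vs im∂2: residual ≠ 0 ⇒ not boundary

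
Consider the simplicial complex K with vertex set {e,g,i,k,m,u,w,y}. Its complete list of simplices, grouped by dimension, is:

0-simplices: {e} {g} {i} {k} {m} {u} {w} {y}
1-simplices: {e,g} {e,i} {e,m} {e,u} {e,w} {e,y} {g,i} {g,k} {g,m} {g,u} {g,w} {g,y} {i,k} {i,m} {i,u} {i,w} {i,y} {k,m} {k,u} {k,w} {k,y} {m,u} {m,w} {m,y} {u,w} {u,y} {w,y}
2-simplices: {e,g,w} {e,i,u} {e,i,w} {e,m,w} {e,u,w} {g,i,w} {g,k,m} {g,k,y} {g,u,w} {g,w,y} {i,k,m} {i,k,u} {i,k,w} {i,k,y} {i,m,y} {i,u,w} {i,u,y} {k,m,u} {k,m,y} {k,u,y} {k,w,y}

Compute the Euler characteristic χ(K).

χ(K)=2

n_0=8 n_1=27 n_2=21
χ=+8−27+21=2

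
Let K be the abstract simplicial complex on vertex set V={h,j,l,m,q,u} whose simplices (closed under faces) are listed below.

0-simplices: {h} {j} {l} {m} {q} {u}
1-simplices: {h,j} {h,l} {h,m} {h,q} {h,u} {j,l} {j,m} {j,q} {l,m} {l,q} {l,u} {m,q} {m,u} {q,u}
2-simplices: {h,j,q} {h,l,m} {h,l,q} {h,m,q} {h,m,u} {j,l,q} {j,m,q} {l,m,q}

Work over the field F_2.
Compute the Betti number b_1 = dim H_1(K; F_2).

b_1=2

n_0=6 n_1=14 n_2=8  [Z2]
∂1: piv[hj,hl,hm,hq,hu] rk=5  ker:jl,jm,jq,lm,lq,lu,mq,mu,qu
∂2: piv[hjq,hlm,hlq,hmq,hmu,jlq,jmq] rk=7  ker:lmq
b_1=(14−5)−7=2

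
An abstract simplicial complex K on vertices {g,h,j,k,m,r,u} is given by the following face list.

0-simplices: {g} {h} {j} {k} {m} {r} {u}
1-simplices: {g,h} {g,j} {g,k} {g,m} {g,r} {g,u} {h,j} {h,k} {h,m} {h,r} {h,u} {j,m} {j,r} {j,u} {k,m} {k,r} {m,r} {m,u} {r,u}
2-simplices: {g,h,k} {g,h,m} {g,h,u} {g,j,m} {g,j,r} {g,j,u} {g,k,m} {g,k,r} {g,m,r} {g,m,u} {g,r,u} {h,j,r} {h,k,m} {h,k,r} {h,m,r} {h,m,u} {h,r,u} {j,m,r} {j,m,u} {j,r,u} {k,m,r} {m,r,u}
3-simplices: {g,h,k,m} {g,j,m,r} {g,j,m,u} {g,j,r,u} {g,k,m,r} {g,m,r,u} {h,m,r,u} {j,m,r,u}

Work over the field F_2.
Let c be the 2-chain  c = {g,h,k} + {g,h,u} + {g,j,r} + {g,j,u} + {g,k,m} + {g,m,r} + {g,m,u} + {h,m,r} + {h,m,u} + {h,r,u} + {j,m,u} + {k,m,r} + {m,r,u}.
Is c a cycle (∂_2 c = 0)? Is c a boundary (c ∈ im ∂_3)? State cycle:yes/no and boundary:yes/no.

n_0=7 n_1=19 n_2=22 n_3=8  [Z2]
∂1: piv[gh,gj,gk,gm,gr,gu] rk=6  ker:hj,hk,hm,hr,hu,jm,jr,ju,km,kr,mr,mu,ru
∂2: piv[ghk,ghm,ghu,gjm,gjr,gju,gkm,gkr,gmr,gmu,gru,hjr,hkr] rk=13  ker:hkm,hmr,hmu,hru,jmr,jmu,jru,kmr,mru
∂3: piv[ghkm,gjmr,gjmu,gjru,gkmr,gmru,hmru] rk=7  ker:jmru
∂2c = {g,m} + {g,u} + {h,k} + {h,u} + {j,m} + {j,r} + {k,r}

cycle:no boundary:no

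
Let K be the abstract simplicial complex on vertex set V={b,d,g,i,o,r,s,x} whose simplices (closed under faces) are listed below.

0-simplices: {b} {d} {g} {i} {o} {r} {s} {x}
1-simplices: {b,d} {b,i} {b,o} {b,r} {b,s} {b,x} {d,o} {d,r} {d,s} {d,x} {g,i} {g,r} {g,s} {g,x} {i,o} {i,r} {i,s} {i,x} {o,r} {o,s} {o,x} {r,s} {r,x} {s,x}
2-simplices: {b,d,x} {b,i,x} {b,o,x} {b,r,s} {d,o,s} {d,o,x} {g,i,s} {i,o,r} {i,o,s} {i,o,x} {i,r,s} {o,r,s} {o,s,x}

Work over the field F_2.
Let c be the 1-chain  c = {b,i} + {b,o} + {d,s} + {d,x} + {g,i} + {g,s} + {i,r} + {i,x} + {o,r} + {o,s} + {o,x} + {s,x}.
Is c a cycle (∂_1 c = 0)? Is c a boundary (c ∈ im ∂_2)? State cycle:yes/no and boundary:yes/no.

cycle:yes boundary:yes

n_0=8 n_1=24 n_2=13  [Z2]
∂1: piv[bd,bi,bo,br,bs,bx,gi] rk=7  ker:do,dr,ds,dx,gr,gs,gx,io,ir,is,ix,or,os,ox,rs,rx,sx
∂2: piv[bdx,bix,box,brs,dos,dox,gis,ior,ios,iox,irs,osx] rk=12  ker:ors
∂1c = 0
c vs im∂2: reduces to 0 ⇒ boundary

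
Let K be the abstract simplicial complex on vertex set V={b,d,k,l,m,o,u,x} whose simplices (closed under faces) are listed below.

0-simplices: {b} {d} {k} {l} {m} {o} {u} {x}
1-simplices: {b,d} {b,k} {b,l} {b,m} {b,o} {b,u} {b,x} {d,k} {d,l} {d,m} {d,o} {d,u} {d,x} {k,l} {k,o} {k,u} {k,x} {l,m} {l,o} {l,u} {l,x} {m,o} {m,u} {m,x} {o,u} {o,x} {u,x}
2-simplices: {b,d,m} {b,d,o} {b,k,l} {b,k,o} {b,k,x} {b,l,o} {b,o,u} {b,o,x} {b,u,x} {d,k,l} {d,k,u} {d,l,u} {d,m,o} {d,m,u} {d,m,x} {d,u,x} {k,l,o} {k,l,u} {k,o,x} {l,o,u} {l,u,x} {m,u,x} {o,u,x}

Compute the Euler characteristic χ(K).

n_0=8 n_1=27 n_2=23
χ=+8−27+23=4

χ(K)=4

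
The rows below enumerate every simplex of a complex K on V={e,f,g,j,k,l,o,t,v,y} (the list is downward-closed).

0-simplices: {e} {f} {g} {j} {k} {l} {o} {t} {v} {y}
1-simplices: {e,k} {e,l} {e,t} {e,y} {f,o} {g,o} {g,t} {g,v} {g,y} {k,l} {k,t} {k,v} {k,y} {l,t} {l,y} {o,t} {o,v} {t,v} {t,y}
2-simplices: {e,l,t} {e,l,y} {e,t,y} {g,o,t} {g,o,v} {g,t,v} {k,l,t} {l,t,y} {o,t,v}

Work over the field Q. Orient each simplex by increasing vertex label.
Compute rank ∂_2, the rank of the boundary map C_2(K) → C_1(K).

n_0=10 n_1=19 n_2=9  [Q]
∂1: piv[ek,el,et,ey,fo,go,gt,gv] rk=8  ker:gy,kl,kt,kv,ky,lt,ly,ot,ov,tv,ty
∂2: piv[elt,ely,ety,got,gov,gtv,klt] rk=7  ker:lty,otv
rk∂_2=7

rank∂_2=7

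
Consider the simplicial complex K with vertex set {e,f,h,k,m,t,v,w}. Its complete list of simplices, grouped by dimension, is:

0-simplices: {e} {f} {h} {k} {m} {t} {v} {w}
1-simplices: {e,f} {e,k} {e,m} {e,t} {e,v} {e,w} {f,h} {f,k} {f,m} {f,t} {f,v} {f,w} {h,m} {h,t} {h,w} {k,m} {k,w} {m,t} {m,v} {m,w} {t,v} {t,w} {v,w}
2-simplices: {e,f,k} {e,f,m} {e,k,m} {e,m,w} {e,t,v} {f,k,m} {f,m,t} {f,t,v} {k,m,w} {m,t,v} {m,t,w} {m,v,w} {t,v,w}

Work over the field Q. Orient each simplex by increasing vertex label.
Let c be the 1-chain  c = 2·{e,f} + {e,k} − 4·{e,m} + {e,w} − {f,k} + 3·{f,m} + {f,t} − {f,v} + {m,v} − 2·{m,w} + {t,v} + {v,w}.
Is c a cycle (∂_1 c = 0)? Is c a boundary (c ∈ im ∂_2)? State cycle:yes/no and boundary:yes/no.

n_0=8 n_1=23 n_2=13  [Q]
∂1: piv[ef,ek,em,et,ev,ew,fh] rk=7  ker:fk,fm,ft,fv,fw,hm,ht,hw,km,kw,mt,mv,mw,tv,tw,vw
∂2: piv[efk,efm,ekm,emw,etv,fmt,ftv,kmw,mtv,mtw,mvw] rk=11  ker:fkm,tvw
∂1c = 0
c vs im∂2: reduces to 0 ⇒ boundary

cycle:yes boundary:yes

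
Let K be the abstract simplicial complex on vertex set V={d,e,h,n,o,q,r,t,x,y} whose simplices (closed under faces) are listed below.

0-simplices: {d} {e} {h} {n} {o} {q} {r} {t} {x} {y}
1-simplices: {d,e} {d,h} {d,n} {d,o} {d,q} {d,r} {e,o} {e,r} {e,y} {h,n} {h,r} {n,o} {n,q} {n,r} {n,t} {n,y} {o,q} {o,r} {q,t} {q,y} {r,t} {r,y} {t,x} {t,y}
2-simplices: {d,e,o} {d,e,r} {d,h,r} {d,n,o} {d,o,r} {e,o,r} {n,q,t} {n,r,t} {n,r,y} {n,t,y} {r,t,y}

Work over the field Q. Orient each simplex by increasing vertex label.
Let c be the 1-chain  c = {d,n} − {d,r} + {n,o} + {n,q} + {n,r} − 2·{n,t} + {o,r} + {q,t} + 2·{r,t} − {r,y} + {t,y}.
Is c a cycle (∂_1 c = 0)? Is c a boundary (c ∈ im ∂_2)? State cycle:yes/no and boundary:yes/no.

n_0=10 n_1=24 n_2=11  [Q]
∂1: piv[de,dh,dn,do,dq,dr,ey,nt,tx] rk=9  ker:eo,er,hn,hr,no,nq,nr,ny,oq,or,qt,qy,rt,ry,ty
∂2: piv[deo,der,dhr,dno,dor,nqt,nrt,nry,nty] rk=9  ker:eor,rty
∂1c = 0
c vs im∂2: reduces to 0 ⇒ boundary

cycle:yes boundary:yes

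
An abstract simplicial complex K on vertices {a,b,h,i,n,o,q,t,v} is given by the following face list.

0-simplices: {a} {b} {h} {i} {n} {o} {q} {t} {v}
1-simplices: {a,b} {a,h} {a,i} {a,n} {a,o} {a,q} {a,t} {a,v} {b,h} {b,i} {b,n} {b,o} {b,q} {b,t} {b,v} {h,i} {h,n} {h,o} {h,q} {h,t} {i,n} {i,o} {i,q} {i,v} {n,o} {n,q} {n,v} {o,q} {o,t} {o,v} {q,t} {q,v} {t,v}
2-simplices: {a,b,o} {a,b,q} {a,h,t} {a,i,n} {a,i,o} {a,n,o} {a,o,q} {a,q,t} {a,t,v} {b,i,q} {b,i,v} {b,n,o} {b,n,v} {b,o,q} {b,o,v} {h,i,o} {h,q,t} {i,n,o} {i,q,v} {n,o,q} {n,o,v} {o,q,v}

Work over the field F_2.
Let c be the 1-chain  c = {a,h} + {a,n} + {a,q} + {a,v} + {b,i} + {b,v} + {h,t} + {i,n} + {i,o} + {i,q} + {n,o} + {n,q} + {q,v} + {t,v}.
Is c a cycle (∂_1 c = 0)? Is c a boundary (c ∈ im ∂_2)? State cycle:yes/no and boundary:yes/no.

cycle:yes boundary:yes

n_0=9 n_1=33 n_2=22  [Z2]
∂1: piv[ab,ah,ai,an,ao,aq,at,av] rk=8  ker:bh,bi,bn,bo,bq,bt,bv,hi,hn,ho,hq,ht,in,io,iq,iv,no,nq,nv,oq,ot,ov,qt,qv,tv
∂2: piv[abo,abq,aht,ain,aio,ano,aoq,aqt,atv,biq,biv,bno,bnv,bov,hio,hqt,iqv,noq] rk=18  ker:boq,ino,nov,oqv
∂1c = 0
c vs im∂2: reduces to 0 ⇒ boundary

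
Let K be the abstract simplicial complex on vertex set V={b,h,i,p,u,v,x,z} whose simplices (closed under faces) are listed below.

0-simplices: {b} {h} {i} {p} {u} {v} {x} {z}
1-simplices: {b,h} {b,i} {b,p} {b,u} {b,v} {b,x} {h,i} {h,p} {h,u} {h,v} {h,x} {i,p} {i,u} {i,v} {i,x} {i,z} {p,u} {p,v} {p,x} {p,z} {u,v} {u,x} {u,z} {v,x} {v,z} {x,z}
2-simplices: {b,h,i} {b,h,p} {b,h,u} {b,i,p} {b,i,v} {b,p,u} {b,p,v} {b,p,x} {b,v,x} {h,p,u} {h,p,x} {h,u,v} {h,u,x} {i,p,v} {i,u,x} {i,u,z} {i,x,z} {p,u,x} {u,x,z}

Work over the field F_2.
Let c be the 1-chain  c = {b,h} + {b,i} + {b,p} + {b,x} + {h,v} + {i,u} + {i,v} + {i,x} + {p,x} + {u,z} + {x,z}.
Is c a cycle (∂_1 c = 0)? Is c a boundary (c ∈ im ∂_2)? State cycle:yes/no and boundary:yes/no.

cycle:yes boundary:no

n_0=8 n_1=26 n_2=19  [Z2]
∂1: piv[bh,bi,bp,bu,bv,bx,iz] rk=7  ker:hi,hp,hu,hv,hx,ip,iu,iv,ix,pu,pv,px,pz,uv,ux,uz,vx,vz,xz
∂2: piv[bhi,bhp,bhu,bip,biv,bpu,bpv,bpx,bvx,hpx,huv,hux,iux,iuz,ixz] rk=15  ker:hpu,ipv,pux,uxz
∂1c = 0
c vs im∂2: residual ≠ 0 ⇒ not boundary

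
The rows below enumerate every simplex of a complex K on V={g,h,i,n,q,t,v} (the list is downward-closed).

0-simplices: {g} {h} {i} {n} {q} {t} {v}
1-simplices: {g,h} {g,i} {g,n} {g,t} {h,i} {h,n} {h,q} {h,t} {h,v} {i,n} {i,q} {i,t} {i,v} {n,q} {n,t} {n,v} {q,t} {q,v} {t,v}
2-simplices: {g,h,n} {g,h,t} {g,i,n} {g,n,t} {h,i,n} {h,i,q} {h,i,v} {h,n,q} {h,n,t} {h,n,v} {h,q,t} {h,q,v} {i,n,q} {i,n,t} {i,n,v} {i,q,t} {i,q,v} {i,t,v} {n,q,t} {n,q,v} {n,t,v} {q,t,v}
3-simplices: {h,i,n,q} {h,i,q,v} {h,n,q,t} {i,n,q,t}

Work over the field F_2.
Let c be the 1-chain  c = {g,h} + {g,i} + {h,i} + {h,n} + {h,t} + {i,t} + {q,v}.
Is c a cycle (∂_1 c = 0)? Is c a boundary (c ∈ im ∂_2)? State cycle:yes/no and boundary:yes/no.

cycle:no boundary:no

n_0=7 n_1=19 n_2=22 n_3=4  [Z2]
∂1: piv[gh,gi,gn,gt,hq,hv] rk=6  ker:hi,hn,ht,in,iq,it,iv,nq,nt,nv,qt,qv,tv
∂2: piv[ghn,ght,gin,gnt,hin,hiq,hiv,hnq,hnv,hqt,hqv,int,itv] rk=13  ker:hnt,inq,inv,iqt,iqv,nqt,nqv,ntv,qtv
∂3: piv[hinq,hiqv,hnqt,inqt] rk=4
∂1c = {i} + {n} + {q} + {v}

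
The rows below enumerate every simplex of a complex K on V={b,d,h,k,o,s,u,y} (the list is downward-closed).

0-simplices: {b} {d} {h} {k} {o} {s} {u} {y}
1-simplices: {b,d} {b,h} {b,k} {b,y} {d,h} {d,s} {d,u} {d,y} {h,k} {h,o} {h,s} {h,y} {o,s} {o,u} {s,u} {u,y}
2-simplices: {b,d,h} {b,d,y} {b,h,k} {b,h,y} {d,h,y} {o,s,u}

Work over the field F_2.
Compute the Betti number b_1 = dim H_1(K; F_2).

b_1=4

n_0=8 n_1=16 n_2=6  [Z2]
∂1: piv[bd,bh,bk,by,ds,du,ho] rk=7  ker:dh,dy,hk,hs,hy,os,ou,su,uy
∂2: piv[bdh,bdy,bhk,bhy,osu] rk=5  ker:dhy
b_1=(16−7)−5=4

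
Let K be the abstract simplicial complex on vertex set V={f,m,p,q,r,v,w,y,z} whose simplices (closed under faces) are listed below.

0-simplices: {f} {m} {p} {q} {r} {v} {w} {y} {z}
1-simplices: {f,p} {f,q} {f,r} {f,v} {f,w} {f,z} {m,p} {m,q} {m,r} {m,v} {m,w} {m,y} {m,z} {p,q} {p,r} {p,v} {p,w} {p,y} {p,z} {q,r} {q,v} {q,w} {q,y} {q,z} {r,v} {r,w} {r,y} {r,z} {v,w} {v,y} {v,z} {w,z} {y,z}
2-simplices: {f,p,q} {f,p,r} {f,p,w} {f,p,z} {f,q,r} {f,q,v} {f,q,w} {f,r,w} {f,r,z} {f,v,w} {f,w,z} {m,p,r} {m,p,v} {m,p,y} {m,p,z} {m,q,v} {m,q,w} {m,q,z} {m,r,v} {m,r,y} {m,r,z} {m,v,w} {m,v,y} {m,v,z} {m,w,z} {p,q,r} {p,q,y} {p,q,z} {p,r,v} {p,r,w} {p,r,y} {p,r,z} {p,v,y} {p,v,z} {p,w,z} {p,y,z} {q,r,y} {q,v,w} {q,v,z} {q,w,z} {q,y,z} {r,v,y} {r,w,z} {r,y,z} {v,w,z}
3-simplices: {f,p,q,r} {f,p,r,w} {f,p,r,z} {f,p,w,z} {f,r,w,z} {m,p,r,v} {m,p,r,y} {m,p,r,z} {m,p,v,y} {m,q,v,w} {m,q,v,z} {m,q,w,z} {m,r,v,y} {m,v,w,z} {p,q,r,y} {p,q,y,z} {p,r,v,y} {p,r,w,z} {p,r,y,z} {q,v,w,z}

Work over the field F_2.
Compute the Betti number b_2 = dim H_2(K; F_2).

b_2=3

n_0=9 n_1=33 n_2=45 n_3=20  [Z2]
∂1: piv[fp,fq,fr,fv,fw,fz,mp,my] rk=8  ker:mq,mr,mv,mw,mz,pq,pr,pv,pw,py,pz,qr,qv,qw,qy,qz,rv,rw,ry,rz,vw,vy,vz,wz,yz
∂2: piv[fpq,fpr,fpw,fpz,fqr,fqv,fqw,frw,frz,fvw,fwz,mpr,mpv,mpy,mpz,mqv,mqw,mqz,mrv,mry,mvy,mvz,mwz,pqy,pyz] rk=25  ker:mrz,mvw,pqr,pqz,prv,prw,pry,prz,pvy,pvz,pwz,qry,qvw,qvz,qwz,qyz,rvy,rwz,ryz,vwz
∂3: piv[fpqr,fprw,fprz,fpwz,frwz,mprv,mpry,mprz,mpvy,mqvw,mqvz,mqwz,mrvy,mvwz,pqry,pqyz,pryz] rk=17  ker:prvy,prwz,qvwz
b_2=(45−25)−17=3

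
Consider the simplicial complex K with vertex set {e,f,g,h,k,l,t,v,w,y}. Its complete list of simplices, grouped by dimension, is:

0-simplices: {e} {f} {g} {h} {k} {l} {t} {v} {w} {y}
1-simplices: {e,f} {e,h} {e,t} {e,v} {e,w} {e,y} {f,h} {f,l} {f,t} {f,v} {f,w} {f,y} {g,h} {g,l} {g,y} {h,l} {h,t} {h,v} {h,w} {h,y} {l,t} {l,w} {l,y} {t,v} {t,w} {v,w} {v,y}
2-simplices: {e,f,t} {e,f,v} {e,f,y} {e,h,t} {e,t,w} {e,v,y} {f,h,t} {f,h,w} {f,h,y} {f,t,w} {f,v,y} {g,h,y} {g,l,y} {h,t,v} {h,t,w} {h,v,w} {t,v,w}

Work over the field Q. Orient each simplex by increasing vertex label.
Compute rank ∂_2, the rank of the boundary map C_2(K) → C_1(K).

n_0=10 n_1=27 n_2=17  [Q]
∂1: piv[ef,eh,et,ev,ew,ey,fl,gh] rk=8  ker:fh,ft,fv,fw,fy,gl,gy,hl,ht,hv,hw,hy,lt,lw,ly,tv,tw,vw,vy
∂2: piv[eft,efv,efy,eht,etw,evy,fht,fhw,fhy,ftw,ghy,gly,htv,hvw] rk=14  ker:fvy,htw,tvw
rk∂_2=14

rank∂_2=14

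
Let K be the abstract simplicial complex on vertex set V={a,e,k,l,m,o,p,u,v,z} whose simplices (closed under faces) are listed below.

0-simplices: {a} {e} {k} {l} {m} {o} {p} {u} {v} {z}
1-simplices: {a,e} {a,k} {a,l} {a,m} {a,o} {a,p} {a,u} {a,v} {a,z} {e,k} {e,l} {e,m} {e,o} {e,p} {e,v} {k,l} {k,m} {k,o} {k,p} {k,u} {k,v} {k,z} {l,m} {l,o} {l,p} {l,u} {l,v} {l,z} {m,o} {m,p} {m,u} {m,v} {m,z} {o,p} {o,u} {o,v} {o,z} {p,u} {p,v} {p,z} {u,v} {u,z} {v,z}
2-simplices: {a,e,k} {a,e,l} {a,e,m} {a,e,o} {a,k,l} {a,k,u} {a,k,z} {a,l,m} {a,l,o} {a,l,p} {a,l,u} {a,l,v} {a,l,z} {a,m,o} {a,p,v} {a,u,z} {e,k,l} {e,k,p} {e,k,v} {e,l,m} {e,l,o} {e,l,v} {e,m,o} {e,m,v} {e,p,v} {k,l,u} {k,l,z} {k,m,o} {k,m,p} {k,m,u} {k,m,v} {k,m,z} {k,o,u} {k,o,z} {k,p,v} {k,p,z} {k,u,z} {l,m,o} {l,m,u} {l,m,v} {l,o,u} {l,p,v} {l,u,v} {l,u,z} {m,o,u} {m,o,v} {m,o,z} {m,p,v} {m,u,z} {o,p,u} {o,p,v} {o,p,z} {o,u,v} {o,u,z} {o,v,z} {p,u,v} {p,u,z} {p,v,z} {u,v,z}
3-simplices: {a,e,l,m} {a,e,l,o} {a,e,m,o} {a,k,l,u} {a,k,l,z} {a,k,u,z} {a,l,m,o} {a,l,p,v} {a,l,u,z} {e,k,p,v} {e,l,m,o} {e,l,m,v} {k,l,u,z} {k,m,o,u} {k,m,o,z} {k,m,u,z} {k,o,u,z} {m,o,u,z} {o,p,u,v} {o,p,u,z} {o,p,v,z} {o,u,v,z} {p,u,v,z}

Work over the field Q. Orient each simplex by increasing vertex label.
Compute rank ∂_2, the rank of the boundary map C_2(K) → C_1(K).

rank∂_2=34

n_0=10 n_1=43 n_2=59 n_3=23  [Q]
∂1: piv[ae,ak,al,am,ao,ap,au,av,az] rk=9  ker:ek,el,em,eo,ep,ev,kl,km,ko,kp,ku,kv,kz,lm,lo,lp,lu,lv,lz,mo,mp,mu,mv,mz,op,ou,ov,oz,pu,pv,pz,uv,uz,vz
∂2: piv[aek,ael,aem,aeo,akl,aku,akz,alm,alo,alp,alu,alv,alz,amo,apv,auz,ekp,ekv,elv,emv,epv,kmo,kmp,kmu,kmv,kmz,kou,koz,kpz,luv,mov,opu,opv,ovz] rk=34  ker:ekl,elm,elo,emo,klu,klz,kpv,kuz,lmo,lmu,lmv,lou,lpv,luz,mou,moz,mpv,muz,opz,ouv,ouz,puv,puz,pvz,uvz
∂3: piv[aelm,aelo,aemo,aklu,aklz,akuz,almo,alpv,aluz,ekpv,elmv,kmou,kmoz,kmuz,kouz,opuv,opuz,opvz,ouvz] rk=19  ker:elmo,kluz,mouz,puvz
rk∂_2=34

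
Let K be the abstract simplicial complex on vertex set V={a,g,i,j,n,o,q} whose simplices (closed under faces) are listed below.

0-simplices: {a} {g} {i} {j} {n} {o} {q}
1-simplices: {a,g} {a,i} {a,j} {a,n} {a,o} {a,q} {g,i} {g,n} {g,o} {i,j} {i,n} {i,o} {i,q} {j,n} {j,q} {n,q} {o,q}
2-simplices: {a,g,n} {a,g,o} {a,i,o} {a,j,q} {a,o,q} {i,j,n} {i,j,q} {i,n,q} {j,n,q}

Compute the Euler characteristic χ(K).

χ(K)=-1

n_0=7 n_1=17 n_2=9
χ=+7−17+9=-1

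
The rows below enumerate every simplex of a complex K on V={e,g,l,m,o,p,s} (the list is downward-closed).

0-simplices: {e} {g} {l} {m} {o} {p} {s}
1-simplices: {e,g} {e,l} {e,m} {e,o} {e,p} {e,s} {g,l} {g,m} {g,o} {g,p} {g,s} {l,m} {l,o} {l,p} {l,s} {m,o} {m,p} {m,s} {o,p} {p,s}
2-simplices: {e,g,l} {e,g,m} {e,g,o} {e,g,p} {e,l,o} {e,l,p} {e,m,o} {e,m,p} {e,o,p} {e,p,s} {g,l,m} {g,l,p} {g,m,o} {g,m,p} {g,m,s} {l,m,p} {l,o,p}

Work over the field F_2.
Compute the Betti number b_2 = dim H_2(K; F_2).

b_2=5

n_0=7 n_1=20 n_2=17  [Z2]
∂1: piv[eg,el,em,eo,ep,es] rk=6  ker:gl,gm,go,gp,gs,lm,lo,lp,ls,mo,mp,ms,op,ps
∂2: piv[egl,egm,ego,egp,elo,elp,emo,emp,eop,eps,glm,gms] rk=12  ker:glp,gmo,gmp,lmp,lop
b_2=(17−12)−0=5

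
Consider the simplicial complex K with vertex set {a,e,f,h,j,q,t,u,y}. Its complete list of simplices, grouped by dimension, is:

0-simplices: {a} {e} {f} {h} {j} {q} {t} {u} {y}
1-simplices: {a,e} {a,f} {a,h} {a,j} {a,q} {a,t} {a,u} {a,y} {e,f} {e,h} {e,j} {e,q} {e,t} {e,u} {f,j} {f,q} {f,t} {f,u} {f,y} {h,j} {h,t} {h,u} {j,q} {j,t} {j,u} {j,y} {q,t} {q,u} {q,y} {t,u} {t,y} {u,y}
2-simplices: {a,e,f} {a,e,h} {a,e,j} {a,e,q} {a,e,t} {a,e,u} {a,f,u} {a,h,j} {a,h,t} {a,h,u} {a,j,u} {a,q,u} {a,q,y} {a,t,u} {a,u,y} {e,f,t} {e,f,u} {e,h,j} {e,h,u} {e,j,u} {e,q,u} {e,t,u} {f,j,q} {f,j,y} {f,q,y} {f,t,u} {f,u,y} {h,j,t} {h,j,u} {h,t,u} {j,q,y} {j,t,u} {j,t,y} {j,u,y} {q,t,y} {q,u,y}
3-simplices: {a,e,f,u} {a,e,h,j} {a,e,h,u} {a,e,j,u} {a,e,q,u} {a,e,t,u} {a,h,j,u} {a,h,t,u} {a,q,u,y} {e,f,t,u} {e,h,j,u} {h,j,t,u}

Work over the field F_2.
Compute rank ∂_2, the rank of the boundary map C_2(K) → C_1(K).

rank∂_2=24

n_0=9 n_1=32 n_2=36 n_3=12  [Z2]
∂1: piv[ae,af,ah,aj,aq,at,au,ay] rk=8  ker:ef,eh,ej,eq,et,eu,fj,fq,ft,fu,fy,hj,ht,hu,jq,jt,ju,jy,qt,qu,qy,tu,ty,uy
∂2: piv[aef,aeh,aej,aeq,aet,aeu,afu,ahj,aht,ahu,aju,aqu,aqy,atu,auy,eft,fjq,fjy,fqy,fuy,hjt,jty,juy,qty] rk=24  ker:efu,ehj,ehu,eju,equ,etu,ftu,hju,htu,jqy,jtu,quy
∂3: piv[aefu,aehj,aehu,aeju,aequ,aetu,ahju,ahtu,aquy,eftu,hjtu] rk=11  ker:ehju
rk∂_2=24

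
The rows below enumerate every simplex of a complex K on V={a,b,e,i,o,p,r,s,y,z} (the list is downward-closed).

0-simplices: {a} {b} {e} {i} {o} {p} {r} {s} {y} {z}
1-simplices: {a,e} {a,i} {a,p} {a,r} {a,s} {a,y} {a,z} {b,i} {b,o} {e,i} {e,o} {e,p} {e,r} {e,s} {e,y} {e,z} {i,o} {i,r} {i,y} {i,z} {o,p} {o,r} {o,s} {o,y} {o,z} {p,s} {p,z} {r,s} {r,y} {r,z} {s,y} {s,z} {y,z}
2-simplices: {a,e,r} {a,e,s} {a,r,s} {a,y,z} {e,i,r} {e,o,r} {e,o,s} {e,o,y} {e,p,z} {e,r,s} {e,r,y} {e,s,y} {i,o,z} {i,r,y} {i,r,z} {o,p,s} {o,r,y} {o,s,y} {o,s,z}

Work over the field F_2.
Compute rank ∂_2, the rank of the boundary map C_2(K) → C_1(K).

rank∂_2=16

n_0=10 n_1=33 n_2=19  [Z2]
∂1: piv[ae,ai,ap,ar,as,ay,az,bi,bo] rk=9  ker:ei,eo,ep,er,es,ey,ez,io,ir,iy,iz,op,or,os,oy,oz,ps,pz,rs,ry,rz,sy,sz,yz
∂2: piv[aer,aes,ars,ayz,eir,eor,eos,eoy,epz,ery,esy,ioz,iry,irz,ops,osz] rk=16  ker:ers,ory,osy
rk∂_2=16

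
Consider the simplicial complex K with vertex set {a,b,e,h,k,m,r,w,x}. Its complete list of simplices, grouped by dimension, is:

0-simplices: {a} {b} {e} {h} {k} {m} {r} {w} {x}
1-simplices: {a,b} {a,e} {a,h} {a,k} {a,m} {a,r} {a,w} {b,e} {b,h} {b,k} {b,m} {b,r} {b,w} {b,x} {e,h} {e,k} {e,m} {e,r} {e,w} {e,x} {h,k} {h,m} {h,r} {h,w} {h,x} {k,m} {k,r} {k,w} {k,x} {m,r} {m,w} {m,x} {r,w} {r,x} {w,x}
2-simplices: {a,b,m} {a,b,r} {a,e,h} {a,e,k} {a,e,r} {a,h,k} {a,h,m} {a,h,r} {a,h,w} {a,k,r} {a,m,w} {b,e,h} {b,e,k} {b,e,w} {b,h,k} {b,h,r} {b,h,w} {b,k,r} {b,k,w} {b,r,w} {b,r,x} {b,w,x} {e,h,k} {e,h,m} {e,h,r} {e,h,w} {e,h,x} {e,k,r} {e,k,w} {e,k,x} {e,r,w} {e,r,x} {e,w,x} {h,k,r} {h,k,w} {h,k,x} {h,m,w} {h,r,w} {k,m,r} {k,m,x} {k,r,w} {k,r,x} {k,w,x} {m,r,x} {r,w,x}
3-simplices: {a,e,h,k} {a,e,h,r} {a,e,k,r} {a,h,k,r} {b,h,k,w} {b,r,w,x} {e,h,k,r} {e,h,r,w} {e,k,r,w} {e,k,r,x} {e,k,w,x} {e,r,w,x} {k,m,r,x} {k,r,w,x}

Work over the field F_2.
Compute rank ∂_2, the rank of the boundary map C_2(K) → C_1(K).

n_0=9 n_1=35 n_2=45 n_3=14  [Z2]
∂1: piv[ab,ae,ah,ak,am,ar,aw,bx] rk=8  ker:be,bh,bk,bm,br,bw,eh,ek,em,er,ew,ex,hk,hm,hr,hw,hx,km,kr,kw,kx,mr,mw,mx,rw,rx,wx
∂2: piv[abm,abr,aeh,aek,aer,ahk,ahm,ahr,ahw,akr,amw,beh,bek,bew,bhr,bhw,bkw,brw,brx,bwx,ehm,ehx,ekx,erx,kmr,kmx] rk=26  ker:bhk,bkr,ehk,ehr,ehw,ekr,ekw,erw,ewx,hkr,hkw,hkx,hmw,hrw,krw,krx,kwx,mrx,rwx
∂3: piv[aehk,aehr,aekr,ahkr,bhkw,brwx,ehrw,ekrw,ekrx,ekwx,erwx,kmrx] rk=12  ker:ehkr,krwx
rk∂_2=26

rank∂_2=26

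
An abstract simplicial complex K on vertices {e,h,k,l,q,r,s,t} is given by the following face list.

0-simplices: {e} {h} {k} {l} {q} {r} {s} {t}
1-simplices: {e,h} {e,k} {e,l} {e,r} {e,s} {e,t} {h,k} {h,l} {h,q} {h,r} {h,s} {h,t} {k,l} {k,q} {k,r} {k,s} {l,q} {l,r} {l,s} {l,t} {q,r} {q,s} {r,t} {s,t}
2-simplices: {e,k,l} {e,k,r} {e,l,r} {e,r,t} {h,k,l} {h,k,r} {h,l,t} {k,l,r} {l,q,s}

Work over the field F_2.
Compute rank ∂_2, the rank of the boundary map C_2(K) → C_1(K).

n_0=8 n_1=24 n_2=9  [Z2]
∂1: piv[eh,ek,el,er,es,et,hq] rk=7  ker:hk,hl,hr,hs,ht,kl,kq,kr,ks,lq,lr,ls,lt,qr,qs,rt,st
∂2: piv[ekl,ekr,elr,ert,hkl,hkr,hlt,lqs] rk=8  ker:klr
rk∂_2=8

rank∂_2=8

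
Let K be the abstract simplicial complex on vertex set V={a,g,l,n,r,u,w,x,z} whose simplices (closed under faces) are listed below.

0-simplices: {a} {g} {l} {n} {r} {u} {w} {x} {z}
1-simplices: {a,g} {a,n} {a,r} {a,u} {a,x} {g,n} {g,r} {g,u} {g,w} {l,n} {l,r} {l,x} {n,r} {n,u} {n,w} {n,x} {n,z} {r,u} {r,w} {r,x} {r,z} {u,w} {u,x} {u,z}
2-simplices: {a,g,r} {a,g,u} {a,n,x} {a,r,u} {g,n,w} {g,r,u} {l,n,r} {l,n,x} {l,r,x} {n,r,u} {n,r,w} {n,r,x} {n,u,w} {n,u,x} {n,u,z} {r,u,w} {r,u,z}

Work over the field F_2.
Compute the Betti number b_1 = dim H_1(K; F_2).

n_0=9 n_1=24 n_2=17  [Z2]
∂1: piv[ag,an,ar,au,ax,gw,ln,nz] rk=8  ker:gn,gr,gu,lr,lx,nr,nu,nw,nx,ru,rw,rx,rz,uw,ux,uz
∂2: piv[agr,agu,anx,aru,gnw,lnr,lnx,lrx,nru,nrw,nuw,nux,nuz,ruz] rk=14  ker:gru,nrx,ruw
b_1=(24−8)−14=2

b_1=2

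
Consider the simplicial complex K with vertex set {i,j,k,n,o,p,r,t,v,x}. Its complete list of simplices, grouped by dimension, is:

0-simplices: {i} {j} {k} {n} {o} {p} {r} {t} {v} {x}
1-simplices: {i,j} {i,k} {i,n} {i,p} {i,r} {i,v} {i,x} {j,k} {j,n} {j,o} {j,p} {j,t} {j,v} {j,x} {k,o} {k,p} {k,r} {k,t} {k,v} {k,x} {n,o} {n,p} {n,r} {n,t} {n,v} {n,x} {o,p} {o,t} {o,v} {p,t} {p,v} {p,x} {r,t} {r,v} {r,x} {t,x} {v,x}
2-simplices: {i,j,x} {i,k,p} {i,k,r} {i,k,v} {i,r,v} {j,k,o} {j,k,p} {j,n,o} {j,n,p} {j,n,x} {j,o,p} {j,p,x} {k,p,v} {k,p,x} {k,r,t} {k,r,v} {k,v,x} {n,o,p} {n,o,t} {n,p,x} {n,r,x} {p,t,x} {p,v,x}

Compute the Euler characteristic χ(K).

n_0=10 n_1=37 n_2=23
χ=+10−37+23=-4

χ(K)=-4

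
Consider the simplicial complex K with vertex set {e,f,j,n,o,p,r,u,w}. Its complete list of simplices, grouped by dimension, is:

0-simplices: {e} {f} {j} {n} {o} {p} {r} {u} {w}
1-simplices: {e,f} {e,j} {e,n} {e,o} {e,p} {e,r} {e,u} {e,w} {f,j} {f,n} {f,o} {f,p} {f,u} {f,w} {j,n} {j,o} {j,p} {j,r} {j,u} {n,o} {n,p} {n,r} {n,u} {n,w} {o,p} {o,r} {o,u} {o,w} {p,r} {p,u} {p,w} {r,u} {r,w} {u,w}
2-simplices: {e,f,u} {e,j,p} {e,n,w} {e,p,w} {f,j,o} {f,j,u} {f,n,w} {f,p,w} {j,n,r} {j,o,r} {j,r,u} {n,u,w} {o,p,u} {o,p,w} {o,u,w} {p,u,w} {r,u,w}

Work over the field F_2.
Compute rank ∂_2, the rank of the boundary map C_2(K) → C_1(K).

rank∂_2=16

n_0=9 n_1=34 n_2=17  [Z2]
∂1: piv[ef,ej,en,eo,ep,er,eu,ew] rk=8  ker:fj,fn,fo,fp,fu,fw,jn,jo,jp,jr,ju,no,np,nr,nu,nw,op,or,ou,ow,pr,pu,pw,ru,rw,uw
∂2: piv[efu,ejp,enw,epw,fjo,fju,fnw,fpw,jnr,jor,jru,nuw,opu,opw,ouw,ruw] rk=16  ker:puw
rk∂_2=16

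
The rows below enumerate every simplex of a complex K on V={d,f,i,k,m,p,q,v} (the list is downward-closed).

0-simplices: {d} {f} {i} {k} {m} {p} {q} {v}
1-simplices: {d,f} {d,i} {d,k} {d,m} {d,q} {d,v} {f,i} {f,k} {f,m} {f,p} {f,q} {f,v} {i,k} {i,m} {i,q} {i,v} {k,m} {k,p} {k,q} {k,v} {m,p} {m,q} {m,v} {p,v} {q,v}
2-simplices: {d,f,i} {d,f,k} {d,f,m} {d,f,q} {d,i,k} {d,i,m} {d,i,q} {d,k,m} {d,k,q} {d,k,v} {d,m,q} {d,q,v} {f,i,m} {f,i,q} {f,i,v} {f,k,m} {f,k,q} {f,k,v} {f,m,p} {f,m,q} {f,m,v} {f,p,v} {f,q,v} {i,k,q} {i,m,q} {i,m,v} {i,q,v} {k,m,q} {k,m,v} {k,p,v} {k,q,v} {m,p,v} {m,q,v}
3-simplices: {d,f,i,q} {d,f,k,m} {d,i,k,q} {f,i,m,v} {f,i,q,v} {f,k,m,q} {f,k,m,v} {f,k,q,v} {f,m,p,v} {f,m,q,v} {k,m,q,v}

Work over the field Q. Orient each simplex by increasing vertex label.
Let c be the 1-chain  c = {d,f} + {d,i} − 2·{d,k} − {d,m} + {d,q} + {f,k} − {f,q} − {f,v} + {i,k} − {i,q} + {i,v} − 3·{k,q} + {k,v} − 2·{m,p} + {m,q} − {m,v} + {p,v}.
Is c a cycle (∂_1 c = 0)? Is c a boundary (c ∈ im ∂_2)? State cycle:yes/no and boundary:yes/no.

n_0=8 n_1=25 n_2=33 n_3=11  [Q]
∂1: piv[df,di,dk,dm,dq,dv,fp] rk=7  ker:fi,fk,fm,fq,fv,ik,im,iq,iv,km,kp,kq,kv,mp,mq,mv,pv,qv
∂2: piv[dfi,dfk,dfm,dfq,dik,dim,diq,dkm,dkq,dkv,dmq,dqv,fiv,fkv,fmp,fmv,fpv,kpv] rk=18  ker:fim,fiq,fkm,fkq,fmq,fqv,ikq,imq,imv,iqv,kmq,kmv,kqv,mpv,mqv
∂3: piv[dfiq,dfkm,dikq,fimv,fiqv,fkmq,fkmv,fkqv,fmpv,fmqv] rk=10  ker:kmqv
∂1c = 2·{f} + 2·{k} + {m} − 3·{p} − 3·{q} + {v}

cycle:no boundary:no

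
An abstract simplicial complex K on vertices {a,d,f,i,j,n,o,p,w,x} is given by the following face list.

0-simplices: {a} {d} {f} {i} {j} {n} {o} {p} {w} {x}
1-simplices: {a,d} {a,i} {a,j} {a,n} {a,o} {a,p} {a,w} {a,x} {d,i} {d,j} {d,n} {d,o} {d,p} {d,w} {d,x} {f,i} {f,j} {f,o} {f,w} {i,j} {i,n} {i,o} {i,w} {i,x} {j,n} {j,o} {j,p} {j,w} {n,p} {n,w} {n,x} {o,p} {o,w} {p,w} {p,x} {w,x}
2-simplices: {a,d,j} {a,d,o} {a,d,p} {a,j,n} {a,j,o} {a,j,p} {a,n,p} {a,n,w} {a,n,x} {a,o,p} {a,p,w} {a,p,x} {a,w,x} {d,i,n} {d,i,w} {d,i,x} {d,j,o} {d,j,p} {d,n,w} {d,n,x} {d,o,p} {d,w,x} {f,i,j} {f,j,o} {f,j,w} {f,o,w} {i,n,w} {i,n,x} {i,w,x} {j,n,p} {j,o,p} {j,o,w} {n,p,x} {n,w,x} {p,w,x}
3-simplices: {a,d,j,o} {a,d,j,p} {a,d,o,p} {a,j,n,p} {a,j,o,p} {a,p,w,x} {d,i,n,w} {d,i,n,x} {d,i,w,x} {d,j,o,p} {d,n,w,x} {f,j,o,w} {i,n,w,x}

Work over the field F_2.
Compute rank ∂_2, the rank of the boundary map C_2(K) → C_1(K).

n_0=10 n_1=36 n_2=35 n_3=13  [Z2]
∂1: piv[ad,ai,aj,an,ao,ap,aw,ax,fi] rk=9  ker:di,dj,dn,do,dp,dw,dx,fj,fo,fw,ij,in,io,iw,ix,jn,jo,jp,jw,np,nw,nx,op,ow,pw,px,wx
∂2: piv[adj,ado,adp,ajn,ajo,ajp,anp,anw,anx,aop,apw,apx,awx,din,diw,dix,dnw,dnx,fij,fjo,fjw,fow] rk=22  ker:djo,djp,dop,dwx,inw,inx,iwx,jnp,jop,jow,npx,nwx,pwx
∂3: piv[adjo,adjp,adop,ajnp,ajop,apwx,dinw,dinx,diwx,dnwx,fjow] rk=11  ker:djop,inwx
rk∂_2=22

rank∂_2=22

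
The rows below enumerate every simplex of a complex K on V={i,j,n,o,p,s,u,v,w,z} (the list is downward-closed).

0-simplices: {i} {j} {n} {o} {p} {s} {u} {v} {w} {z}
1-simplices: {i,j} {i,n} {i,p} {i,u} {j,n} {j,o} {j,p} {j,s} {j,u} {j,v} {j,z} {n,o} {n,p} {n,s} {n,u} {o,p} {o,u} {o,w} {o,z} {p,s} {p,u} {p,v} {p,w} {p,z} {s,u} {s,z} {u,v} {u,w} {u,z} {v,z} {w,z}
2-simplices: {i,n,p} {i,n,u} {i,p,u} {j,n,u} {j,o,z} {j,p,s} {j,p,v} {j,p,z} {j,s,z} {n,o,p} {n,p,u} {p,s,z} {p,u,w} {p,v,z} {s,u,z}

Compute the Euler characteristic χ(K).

n_0=10 n_1=31 n_2=15
χ=+10−31+15=-6

χ(K)=-6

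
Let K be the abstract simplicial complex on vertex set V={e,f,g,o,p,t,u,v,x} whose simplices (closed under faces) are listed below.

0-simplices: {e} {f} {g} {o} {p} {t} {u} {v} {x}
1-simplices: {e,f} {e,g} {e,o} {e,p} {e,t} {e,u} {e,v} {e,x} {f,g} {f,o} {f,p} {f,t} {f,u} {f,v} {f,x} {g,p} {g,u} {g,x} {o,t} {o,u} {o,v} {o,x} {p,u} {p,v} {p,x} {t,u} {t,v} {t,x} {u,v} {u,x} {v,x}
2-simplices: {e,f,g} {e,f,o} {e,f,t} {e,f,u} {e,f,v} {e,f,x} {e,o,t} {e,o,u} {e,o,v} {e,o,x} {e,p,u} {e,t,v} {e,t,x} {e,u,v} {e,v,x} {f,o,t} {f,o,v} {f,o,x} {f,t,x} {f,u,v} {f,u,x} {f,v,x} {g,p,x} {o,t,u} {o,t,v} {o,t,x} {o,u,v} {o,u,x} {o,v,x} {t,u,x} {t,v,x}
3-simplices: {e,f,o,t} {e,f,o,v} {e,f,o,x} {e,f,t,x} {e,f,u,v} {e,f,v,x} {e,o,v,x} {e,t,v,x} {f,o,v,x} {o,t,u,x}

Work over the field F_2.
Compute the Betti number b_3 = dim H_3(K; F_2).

n_0=9 n_1=31 n_2=31 n_3=10  [Z2]
∂1: piv[ef,eg,eo,ep,et,eu,ev,ex] rk=8  ker:fg,fo,fp,ft,fu,fv,fx,gp,gu,gx,ot,ou,ov,ox,pu,pv,px,tu,tv,tx,uv,ux,vx
∂2: piv[efg,efo,eft,efu,efv,efx,eot,eou,eov,eox,epu,etv,etx,euv,evx,fux,gpx,otu] rk=18  ker:fot,fov,fox,ftx,fuv,fvx,otv,otx,ouv,oux,ovx,tux,tvx
∂3: piv[efot,efov,efox,eftx,efuv,efvx,eovx,etvx,otux] rk=9  ker:fovx
b_3=(10−9)−0=1

b_3=1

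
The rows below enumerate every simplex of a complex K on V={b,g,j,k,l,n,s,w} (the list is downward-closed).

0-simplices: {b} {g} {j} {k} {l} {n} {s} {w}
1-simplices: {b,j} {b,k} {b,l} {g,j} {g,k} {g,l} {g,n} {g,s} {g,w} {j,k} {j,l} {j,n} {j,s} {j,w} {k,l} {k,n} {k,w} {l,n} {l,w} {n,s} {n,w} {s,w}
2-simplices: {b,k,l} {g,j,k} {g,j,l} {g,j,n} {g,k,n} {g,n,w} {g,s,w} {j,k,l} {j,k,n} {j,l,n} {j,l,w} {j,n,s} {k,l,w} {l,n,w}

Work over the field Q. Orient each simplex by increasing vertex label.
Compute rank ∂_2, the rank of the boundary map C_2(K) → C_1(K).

rank∂_2=13

n_0=8 n_1=22 n_2=14  [Q]
∂1: piv[bj,bk,bl,gj,gn,gs,gw] rk=7  ker:gk,gl,jk,jl,jn,js,jw,kl,kn,kw,ln,lw,ns,nw,sw
∂2: piv[bkl,gjk,gjl,gjn,gkn,gnw,gsw,jkl,jln,jlw,jns,klw,lnw] rk=13  ker:jkn
rk∂_2=13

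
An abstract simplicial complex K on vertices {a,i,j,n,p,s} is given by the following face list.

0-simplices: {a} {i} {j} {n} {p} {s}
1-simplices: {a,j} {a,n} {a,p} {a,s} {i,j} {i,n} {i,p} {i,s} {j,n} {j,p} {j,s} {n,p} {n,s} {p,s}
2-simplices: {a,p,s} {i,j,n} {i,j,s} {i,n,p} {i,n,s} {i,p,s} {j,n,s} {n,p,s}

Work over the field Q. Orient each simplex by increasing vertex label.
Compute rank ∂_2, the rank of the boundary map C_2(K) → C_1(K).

n_0=6 n_1=14 n_2=8  [Q]
∂1: piv[aj,an,ap,as,ij] rk=5  ker:in,ip,is,jn,jp,js,np,ns,ps
∂2: piv[aps,ijn,ijs,inp,ins,ips] rk=6  ker:jns,nps
rk∂_2=6

rank∂_2=6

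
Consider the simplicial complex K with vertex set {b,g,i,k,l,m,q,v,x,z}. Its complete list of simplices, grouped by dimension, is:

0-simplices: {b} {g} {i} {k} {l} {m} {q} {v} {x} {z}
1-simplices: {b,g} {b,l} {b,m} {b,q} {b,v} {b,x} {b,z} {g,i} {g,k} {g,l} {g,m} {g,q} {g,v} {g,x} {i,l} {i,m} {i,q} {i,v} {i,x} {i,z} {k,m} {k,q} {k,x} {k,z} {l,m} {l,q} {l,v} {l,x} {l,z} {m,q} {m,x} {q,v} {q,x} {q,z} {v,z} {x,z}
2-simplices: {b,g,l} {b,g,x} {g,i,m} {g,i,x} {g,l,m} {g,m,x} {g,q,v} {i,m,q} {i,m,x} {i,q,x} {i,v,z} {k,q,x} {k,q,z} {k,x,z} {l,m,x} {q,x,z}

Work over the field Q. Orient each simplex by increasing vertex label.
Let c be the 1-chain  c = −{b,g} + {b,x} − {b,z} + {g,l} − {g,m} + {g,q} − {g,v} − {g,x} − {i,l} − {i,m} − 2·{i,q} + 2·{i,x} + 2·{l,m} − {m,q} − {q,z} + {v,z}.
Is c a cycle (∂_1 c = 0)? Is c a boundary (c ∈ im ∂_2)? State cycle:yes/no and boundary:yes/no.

cycle:no boundary:no

n_0=10 n_1=36 n_2=16  [Q]
∂1: piv[bg,bl,bm,bq,bv,bx,bz,gi,gk] rk=9  ker:gl,gm,gq,gv,gx,il,im,iq,iv,ix,iz,km,kq,kx,kz,lm,lq,lv,lx,lz,mq,mx,qv,qx,qz,vz,xz
∂2: piv[bgl,bgx,gim,gix,glm,gmx,gqv,imq,iqx,ivz,kqx,kqz,kxz,lmx] rk=14  ker:imx,qxz
∂1c = {b} + 2·{i} − 2·{l} + {m} − {q} − 2·{v} + 2·{x} − {z}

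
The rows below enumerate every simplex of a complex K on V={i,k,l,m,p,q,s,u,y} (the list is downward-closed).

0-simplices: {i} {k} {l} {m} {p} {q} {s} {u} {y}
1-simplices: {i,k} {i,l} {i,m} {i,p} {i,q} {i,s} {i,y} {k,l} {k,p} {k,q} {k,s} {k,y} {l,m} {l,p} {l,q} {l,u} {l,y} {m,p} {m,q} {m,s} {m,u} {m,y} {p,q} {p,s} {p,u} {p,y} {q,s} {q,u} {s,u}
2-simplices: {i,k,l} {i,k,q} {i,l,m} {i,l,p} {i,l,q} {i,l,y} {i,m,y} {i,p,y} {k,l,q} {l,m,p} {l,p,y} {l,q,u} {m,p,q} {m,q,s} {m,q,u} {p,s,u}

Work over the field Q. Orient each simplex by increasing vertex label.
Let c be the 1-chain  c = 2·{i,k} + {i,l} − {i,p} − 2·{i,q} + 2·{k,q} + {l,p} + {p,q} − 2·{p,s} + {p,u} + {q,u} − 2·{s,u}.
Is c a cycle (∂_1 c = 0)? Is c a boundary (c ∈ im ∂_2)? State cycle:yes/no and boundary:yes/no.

cycle:yes boundary:no

n_0=9 n_1=29 n_2=16  [Q]
∂1: piv[ik,il,im,ip,iq,is,iy,lu] rk=8  ker:kl,kp,kq,ks,ky,lm,lp,lq,ly,mp,mq,ms,mu,my,pq,ps,pu,py,qs,qu,su
∂2: piv[ikl,ikq,ilm,ilp,ilq,ily,imy,ipy,lmp,lqu,mpq,mqs,mqu,psu] rk=14  ker:klq,lpy
∂1c = 0
c vs im∂2: residual ≠ 0 ⇒ not boundary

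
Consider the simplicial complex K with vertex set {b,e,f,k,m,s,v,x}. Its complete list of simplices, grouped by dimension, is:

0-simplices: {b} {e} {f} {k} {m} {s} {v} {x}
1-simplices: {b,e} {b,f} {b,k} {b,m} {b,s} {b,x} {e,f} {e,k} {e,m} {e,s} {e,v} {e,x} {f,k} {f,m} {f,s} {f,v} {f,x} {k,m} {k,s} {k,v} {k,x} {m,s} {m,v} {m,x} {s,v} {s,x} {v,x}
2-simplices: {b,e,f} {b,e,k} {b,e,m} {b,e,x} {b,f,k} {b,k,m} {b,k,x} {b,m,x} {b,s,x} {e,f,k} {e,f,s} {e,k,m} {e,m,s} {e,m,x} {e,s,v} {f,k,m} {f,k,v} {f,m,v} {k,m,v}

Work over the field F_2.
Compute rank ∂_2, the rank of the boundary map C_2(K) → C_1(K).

rank∂_2=15

n_0=8 n_1=27 n_2=19  [Z2]
∂1: piv[be,bf,bk,bm,bs,bx,ev] rk=7  ker:ef,ek,em,es,ex,fk,fm,fs,fv,fx,km,ks,kv,kx,ms,mv,mx,sv,sx,vx
∂2: piv[bef,bek,bem,bex,bfk,bkm,bkx,bmx,bsx,efs,ems,esv,fkm,fkv,fmv] rk=15  ker:efk,ekm,emx,kmv
rk∂_2=15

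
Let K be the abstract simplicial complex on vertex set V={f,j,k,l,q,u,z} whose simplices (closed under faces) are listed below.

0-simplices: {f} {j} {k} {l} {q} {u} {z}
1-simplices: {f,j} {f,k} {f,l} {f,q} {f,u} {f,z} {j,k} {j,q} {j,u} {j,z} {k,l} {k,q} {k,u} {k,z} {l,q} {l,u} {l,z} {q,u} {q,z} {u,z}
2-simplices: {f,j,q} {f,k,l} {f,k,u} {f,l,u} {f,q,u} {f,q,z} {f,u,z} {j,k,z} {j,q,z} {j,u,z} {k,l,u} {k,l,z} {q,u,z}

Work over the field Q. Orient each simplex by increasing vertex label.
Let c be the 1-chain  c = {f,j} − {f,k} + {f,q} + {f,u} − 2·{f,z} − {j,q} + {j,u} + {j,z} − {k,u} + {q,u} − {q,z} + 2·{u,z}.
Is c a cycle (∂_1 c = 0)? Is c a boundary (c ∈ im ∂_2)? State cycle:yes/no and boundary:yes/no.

n_0=7 n_1=20 n_2=13  [Q]
∂1: piv[fj,fk,fl,fq,fu,fz] rk=6  ker:jk,jq,ju,jz,kl,kq,ku,kz,lq,lu,lz,qu,qz,uz
∂2: piv[fjq,fkl,fku,flu,fqu,fqz,fuz,jkz,jqz,juz,klz] rk=11  ker:klu,quz
∂1c = 0
c vs im∂2: reduces to 0 ⇒ boundary

cycle:yes boundary:yes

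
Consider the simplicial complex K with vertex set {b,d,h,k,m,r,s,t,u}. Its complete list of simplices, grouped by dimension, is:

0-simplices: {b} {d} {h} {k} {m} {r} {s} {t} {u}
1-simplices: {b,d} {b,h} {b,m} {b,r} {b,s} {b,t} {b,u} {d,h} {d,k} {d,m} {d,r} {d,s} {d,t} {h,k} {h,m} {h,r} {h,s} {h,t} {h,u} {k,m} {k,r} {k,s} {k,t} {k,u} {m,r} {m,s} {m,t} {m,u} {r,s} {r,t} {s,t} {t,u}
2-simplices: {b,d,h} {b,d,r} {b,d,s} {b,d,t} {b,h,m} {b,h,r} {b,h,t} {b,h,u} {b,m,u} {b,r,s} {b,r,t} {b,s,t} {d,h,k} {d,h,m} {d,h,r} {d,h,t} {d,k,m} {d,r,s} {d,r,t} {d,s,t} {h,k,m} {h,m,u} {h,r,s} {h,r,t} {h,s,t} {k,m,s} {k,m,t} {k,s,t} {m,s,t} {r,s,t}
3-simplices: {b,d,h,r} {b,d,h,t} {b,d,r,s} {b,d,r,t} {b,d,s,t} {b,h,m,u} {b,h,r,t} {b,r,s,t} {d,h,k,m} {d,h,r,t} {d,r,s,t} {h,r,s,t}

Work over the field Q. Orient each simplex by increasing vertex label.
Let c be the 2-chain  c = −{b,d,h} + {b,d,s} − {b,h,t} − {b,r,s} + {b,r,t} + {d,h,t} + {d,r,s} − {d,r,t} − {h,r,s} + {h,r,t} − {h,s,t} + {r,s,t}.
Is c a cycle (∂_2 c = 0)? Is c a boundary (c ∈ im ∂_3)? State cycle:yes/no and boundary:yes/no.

n_0=9 n_1=32 n_2=30 n_3=12  [Q]
∂1: piv[bd,bh,bm,br,bs,bt,bu,dk] rk=8  ker:dh,dm,dr,ds,dt,hk,hm,hr,hs,ht,hu,km,kr,ks,kt,ku,mr,ms,mt,mu,rs,rt,st,tu
∂2: piv[bdh,bdr,bds,bdt,bhm,bhr,bht,bhu,bmu,brs,brt,bst,dhk,dhm,dkm,hrs,kms,kmt,kst] rk=19  ker:dhr,dht,drs,drt,dst,hkm,hmu,hrt,hst,mst,rst
∂3: piv[bdhr,bdht,bdrs,bdrt,bdst,bhmu,bhrt,brst,dhkm,hrst] rk=10  ker:dhrt,drst
∂2c = 0
c vs im∂3: reduces to 0 ⇒ boundary

cycle:yes boundary:yes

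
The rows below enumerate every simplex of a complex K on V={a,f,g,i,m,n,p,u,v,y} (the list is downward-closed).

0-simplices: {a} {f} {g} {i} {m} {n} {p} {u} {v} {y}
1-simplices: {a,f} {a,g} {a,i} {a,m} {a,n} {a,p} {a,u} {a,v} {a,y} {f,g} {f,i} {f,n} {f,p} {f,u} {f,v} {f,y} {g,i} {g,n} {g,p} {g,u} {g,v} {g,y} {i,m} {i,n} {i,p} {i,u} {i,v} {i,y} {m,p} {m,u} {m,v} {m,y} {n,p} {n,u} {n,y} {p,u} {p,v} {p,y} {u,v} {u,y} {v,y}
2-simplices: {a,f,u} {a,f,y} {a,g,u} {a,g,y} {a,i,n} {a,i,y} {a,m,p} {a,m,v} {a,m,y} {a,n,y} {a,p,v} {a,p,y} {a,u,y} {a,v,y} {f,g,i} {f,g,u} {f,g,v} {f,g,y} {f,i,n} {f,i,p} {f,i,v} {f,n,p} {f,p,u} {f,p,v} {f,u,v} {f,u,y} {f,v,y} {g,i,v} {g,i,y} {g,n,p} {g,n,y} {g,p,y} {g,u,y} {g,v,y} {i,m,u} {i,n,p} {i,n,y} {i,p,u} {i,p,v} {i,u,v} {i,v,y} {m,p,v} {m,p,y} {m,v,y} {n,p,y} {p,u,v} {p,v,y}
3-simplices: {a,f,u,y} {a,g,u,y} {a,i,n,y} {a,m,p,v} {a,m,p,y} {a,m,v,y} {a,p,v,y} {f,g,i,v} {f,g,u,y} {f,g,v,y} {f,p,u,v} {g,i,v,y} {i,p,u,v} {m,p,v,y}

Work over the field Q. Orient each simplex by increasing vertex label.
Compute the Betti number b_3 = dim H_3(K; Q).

n_0=10 n_1=41 n_2=47 n_3=14  [Q]
∂1: piv[af,ag,ai,am,an,ap,au,av,ay] rk=9  ker:fg,fi,fn,fp,fu,fv,fy,gi,gn,gp,gu,gv,gy,im,in,ip,iu,iv,iy,mp,mu,mv,my,np,nu,ny,pu,pv,py,uv,uy,vy
∂2: piv[afu,afy,agu,agy,ain,aiy,amp,amv,amy,any,apv,apy,auy,avy,fgi,fgu,fgv,fin,fip,fiv,fnp,fpu,fpv,fuv,fvy,giy,gnp,gny,imu,ipu] rk=30  ker:fgy,fuy,giv,gpy,guy,gvy,inp,iny,ipv,iuv,ivy,mpv,mpy,mvy,npy,puv,pvy
∂3: piv[afuy,aguy,ainy,ampv,ampy,amvy,apvy,fgiv,fguy,fgvy,fpuv,givy,ipuv] rk=13  ker:mpvy
b_3=(14−13)−0=1

b_3=1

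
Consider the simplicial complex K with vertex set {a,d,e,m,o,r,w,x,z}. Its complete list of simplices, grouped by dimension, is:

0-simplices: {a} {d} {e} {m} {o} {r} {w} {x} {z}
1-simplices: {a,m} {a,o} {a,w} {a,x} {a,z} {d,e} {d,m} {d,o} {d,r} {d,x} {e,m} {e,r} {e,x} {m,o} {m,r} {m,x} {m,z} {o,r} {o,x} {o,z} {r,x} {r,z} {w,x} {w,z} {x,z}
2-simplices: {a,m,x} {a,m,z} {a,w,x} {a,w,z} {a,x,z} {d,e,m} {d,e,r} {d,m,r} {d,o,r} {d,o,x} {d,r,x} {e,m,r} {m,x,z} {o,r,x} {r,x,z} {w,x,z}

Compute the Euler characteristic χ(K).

n_0=9 n_1=25 n_2=16
χ=+9−25+16=0

χ(K)=0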